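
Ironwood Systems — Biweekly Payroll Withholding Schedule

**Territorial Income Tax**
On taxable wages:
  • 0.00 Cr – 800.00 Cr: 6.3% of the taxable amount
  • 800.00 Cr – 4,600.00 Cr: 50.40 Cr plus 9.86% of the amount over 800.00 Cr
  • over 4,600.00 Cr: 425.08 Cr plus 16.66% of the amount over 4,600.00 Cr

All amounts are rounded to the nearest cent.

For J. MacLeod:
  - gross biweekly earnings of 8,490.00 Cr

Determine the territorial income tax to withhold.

1,073.15 Cr

Territorial Income Tax: taxable = 8,490.00 Cr
  425.08 Cr + 16.66% × (8,490.00 Cr − 4,600.00 Cr) = 425.08 Cr + 16.66% × 3,890.00 Cr = 1,073.15 Cr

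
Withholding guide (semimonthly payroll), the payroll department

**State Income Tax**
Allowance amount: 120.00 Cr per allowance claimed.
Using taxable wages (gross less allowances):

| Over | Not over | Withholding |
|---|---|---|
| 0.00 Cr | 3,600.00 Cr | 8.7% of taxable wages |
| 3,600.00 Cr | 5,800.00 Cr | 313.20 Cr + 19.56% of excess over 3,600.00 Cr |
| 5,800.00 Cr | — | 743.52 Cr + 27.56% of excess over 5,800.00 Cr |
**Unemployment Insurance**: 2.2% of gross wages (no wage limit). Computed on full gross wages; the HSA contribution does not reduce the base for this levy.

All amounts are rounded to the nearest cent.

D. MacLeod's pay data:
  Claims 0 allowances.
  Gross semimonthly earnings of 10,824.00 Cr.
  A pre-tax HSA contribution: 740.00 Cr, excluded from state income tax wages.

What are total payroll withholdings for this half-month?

State Income Tax: taxable = 10,824.00 Cr − 740.00 Cr = 10,084.00 Cr
  743.52 Cr + 27.56% × (10,084.00 Cr − 5,800.00 Cr) = 743.52 Cr + 27.56% × 4,284.00 Cr = 1,924.19 Cr
Unemployment Insurance: 2.2% × 10,824.00 Cr = 238.13 Cr
Total: 1,924.19 Cr + 238.13 Cr = 2,162.32 Cr

2,162.32 Cr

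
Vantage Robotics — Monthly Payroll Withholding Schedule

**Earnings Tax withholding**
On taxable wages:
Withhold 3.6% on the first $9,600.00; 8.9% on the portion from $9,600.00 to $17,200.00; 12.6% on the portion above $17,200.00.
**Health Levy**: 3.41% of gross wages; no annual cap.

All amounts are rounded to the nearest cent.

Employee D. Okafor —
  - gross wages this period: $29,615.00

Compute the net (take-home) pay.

$26,018.84

Earnings Tax: taxable = $29,615.00
  $1,022.00 + 12.6% × ($29,615.00 − $17,200.00) = $1,022.00 + 12.6% × $12,415.00 = $2,586.29
Health Levy: 3.41% × $29,615.00 = $1,009.87
Total withheld: $2,586.29 + $1,009.87 = $3,596.16
Net pay: $29,615.00 − $3,596.16 = $26,018.84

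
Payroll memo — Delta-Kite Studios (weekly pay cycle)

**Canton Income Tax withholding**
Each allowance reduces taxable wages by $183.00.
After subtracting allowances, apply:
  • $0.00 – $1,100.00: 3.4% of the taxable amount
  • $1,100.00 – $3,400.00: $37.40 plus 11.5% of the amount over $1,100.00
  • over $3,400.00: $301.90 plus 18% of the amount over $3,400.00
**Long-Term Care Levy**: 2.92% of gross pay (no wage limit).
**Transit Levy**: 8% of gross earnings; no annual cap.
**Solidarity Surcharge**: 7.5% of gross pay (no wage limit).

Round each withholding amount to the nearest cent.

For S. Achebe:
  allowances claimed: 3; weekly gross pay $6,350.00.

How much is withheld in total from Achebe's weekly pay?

$1,903.75

Canton Income Tax: taxable = $6,350.00 − 3×$183.00 = $5,801.00
  $301.90 + 18% × ($5,801.00 − $3,400.00) = $301.90 + 18% × $2,401.00 = $734.08
Long-Term Care Levy: 2.92% × $6,350.00 = $185.42
Transit Levy: 8% × $6,350.00 = $508.00
Solidarity Surcharge: 7.5% × $6,350.00 = $476.25
Total: $734.08 + $185.42 + $508.00 + $476.25 = $1,903.75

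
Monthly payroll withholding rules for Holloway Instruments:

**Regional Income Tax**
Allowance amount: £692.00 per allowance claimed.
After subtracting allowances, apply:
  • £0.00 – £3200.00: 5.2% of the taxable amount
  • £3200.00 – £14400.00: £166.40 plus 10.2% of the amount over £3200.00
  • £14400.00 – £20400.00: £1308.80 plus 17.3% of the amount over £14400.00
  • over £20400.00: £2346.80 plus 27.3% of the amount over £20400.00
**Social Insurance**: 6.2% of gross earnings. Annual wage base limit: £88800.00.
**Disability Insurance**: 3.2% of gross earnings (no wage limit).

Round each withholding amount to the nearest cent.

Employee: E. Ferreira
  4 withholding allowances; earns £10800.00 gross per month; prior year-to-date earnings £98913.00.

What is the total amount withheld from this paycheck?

Regional Income Tax: taxable = £10800.00 − 4×£692.00 = £8032.00
  £166.40 + 10.2% × (£8032.00 − £3200.00) = £166.40 + 10.2% × £4832.00 = £659.26
Social Insurance: YTD £98913.00 ≥ cap £88800.00 → £0.00
Disability Insurance: 3.2% × £10800.00 = £345.60
Total: £659.26 + £0.00 + £345.60 = £1004.86

£1004.86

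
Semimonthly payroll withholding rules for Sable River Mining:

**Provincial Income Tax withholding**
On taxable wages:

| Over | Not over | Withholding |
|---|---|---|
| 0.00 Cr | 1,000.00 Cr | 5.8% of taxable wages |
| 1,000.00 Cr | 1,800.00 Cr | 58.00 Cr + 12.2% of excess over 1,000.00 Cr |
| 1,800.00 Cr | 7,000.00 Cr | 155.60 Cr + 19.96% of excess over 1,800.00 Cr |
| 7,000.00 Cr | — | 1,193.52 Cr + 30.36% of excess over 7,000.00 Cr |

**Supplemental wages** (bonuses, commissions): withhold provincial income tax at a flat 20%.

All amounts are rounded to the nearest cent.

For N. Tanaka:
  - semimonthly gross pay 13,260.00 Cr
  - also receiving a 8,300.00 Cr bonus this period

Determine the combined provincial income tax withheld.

Provincial Income Tax: taxable = 13,260.00 Cr
  1,193.52 Cr + 30.36% × (13,260.00 Cr − 7,000.00 Cr) = 1,193.52 Cr + 30.36% × 6,260.00 Cr = 3,094.06 Cr
Supplemental (20% flat on bonus): 20% × 8,300.00 Cr = 1,660.00 Cr
Total provincial income tax: 3,094.06 Cr + 1,660.00 Cr = 4,754.06 Cr

4,754.06 Cr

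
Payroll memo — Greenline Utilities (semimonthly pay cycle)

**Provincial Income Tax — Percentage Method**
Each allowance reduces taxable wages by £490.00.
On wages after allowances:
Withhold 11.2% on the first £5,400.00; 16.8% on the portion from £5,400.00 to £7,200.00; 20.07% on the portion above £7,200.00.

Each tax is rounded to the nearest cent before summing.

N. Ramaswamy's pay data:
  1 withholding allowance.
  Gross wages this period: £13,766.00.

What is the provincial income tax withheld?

Provincial Income Tax: taxable = £13,766.00 − 1×£490.00 = £13,276.00
  £907.20 + 20.07% × (£13,276.00 − £7,200.00) = £907.20 + 20.07% × £6,076.00 = £2,126.65

£2,126.65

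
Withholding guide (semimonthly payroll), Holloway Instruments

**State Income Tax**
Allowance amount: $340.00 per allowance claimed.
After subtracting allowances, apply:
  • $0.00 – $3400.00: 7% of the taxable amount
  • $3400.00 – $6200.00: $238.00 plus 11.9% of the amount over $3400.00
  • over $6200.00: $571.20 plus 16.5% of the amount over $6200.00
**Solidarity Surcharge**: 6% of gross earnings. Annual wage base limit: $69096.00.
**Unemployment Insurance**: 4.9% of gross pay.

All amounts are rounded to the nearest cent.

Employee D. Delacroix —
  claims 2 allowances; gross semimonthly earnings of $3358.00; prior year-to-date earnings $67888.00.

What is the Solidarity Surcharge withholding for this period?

Solidarity Surcharge: cap $69096.00 − YTD $67888.00 = $1208.00 subject; 6% × $1208.00 = $72.48

$72.48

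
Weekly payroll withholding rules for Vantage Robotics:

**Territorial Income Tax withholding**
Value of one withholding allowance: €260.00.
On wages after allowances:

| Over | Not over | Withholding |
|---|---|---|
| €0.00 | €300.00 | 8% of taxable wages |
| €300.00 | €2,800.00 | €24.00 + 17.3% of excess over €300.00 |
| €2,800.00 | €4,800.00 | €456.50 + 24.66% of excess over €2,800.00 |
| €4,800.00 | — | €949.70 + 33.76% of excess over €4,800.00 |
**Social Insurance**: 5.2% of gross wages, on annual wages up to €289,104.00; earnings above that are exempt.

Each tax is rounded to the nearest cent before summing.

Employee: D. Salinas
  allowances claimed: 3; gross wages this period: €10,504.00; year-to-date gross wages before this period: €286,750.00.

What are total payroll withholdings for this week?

€2,734.45

Territorial Income Tax: taxable = €10,504.00 − 3×€260.00 = €9,724.00
  €949.70 + 33.76% × (€9,724.00 − €4,800.00) = €949.70 + 33.76% × €4,924.00 = €2,612.04
Social Insurance: cap €289,104.00 − YTD €286,750.00 = €2,354.00 subject; 5.2% × €2,354.00 = €122.41
Total: €2,612.04 + €122.41 = €2,734.45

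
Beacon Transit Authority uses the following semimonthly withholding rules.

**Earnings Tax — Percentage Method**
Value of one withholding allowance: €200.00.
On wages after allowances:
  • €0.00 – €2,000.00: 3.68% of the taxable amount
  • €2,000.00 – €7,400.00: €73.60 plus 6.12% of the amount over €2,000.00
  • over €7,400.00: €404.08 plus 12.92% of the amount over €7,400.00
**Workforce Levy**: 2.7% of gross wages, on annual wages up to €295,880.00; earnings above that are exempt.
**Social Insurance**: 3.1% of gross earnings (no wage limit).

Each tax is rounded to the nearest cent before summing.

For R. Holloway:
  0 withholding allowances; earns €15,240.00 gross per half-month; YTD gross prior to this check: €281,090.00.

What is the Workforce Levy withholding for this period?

€399.33

Workforce Levy: cap €295,880.00 − YTD €281,090.00 = €14,790.00 subject; 2.7% × €14,790.00 = €399.33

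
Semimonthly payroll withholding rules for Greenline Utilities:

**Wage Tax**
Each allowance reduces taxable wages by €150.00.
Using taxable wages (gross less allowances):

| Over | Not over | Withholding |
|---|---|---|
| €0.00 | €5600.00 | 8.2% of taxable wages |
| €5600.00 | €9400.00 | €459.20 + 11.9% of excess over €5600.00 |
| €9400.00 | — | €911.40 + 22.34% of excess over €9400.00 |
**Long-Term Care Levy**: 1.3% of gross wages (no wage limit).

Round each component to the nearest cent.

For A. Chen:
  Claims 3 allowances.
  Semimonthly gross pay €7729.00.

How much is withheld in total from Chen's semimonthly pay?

Wage Tax: taxable = €7729.00 − 3×€150.00 = €7279.00
  €459.20 + 11.9% × (€7279.00 − €5600.00) = €459.20 + 11.9% × €1679.00 = €659.00
Long-Term Care Levy: 1.3% × €7729.00 = €100.48
Total: €659.00 + €100.48 = €759.48

€759.48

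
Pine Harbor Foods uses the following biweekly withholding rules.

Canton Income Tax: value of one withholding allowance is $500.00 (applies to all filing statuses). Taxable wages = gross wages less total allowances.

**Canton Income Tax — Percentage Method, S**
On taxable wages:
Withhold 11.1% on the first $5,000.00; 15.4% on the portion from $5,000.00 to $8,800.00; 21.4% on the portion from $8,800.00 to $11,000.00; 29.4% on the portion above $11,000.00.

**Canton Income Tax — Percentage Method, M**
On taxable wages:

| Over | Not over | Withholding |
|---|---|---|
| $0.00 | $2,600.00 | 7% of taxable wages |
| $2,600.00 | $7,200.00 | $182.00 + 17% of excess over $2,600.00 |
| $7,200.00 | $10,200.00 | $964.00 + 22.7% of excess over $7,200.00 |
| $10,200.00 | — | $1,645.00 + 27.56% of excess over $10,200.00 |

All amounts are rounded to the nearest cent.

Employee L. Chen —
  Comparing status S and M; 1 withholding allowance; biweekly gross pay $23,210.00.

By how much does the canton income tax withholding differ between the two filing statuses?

Canton Income Tax (S): taxable = $23,210.00 − 1×$500.00 = $22,710.00
  $1,611.00 + 29.4% × ($22,710.00 − $11,000.00) = $1,611.00 + 29.4% × $11,710.00 = $5,053.74
Canton Income Tax (M): taxable = $23,210.00 − 1×$500.00 = $22,710.00
  $1,645.00 + 27.56% × ($22,710.00 − $10,200.00) = $1,645.00 + 27.56% × $12,510.00 = $5,092.76
Difference: |$5,053.74 − $5,092.76| = $39.02 (higher under M)

$39.02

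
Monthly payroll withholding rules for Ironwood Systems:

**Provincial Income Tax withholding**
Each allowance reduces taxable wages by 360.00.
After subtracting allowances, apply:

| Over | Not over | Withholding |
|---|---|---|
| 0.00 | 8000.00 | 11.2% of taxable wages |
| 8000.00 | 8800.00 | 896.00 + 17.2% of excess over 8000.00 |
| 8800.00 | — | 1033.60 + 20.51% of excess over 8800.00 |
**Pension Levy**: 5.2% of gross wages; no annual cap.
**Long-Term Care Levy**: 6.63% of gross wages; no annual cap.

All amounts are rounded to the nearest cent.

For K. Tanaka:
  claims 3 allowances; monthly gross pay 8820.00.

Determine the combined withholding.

Provincial Income Tax: taxable = 8820.00 − 3×360.00 = 7740.00
  11.2% × 7740.00 = 866.88
Pension Levy: 5.2% × 8820.00 = 458.64
Long-Term Care Levy: 6.63% × 8820.00 = 584.77
Total: 866.88 + 458.64 + 584.77 = 1910.29

1910.29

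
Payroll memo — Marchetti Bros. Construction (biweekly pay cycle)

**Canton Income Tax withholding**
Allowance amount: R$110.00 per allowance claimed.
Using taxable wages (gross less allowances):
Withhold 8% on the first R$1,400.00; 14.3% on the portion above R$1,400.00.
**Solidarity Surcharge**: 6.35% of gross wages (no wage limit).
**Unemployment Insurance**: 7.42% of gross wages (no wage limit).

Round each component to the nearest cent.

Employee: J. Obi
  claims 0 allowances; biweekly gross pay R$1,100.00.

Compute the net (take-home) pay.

R$860.53

Canton Income Tax: taxable = R$1,100.00
  8% × R$1,100.00 = R$88.00
Solidarity Surcharge: 6.35% × R$1,100.00 = R$69.85
Unemployment Insurance: 7.42% × R$1,100.00 = R$81.62
Total withheld: R$88.00 + R$69.85 + R$81.62 = R$239.47
Net pay: R$1,100.00 − R$239.47 = R$860.53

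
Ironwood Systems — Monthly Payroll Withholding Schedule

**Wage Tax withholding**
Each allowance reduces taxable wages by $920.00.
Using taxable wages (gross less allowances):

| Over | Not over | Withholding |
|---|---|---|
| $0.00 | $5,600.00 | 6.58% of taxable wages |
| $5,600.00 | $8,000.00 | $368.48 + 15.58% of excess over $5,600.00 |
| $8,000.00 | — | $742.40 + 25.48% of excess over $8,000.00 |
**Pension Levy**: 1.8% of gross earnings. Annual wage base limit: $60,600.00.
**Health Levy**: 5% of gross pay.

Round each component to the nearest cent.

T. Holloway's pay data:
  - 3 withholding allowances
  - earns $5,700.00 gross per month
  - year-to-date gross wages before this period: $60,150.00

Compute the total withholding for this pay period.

$486.55

Wage Tax: taxable = $5,700.00 − 3×$920.00 = $2,940.00
  6.58% × $2,940.00 = $193.45
Pension Levy: cap $60,600.00 − YTD $60,150.00 = $450.00 subject; 1.8% × $450.00 = $8.10
Health Levy: 5% × $5,700.00 = $285.00
Total: $193.45 + $8.10 + $285.00 = $486.55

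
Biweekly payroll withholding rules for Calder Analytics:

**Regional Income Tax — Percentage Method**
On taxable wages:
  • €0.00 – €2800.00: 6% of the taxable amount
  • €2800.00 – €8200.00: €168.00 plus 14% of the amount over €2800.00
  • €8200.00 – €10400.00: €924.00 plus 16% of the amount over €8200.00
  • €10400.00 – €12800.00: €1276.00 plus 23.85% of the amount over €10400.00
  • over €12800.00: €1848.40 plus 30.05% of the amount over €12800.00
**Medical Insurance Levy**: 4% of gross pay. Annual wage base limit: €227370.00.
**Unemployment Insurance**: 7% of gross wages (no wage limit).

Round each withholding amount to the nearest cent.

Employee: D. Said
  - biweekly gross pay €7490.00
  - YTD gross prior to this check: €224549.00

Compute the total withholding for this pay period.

€1461.74

Regional Income Tax: taxable = €7490.00
  €168.00 + 14% × (€7490.00 − €2800.00) = €168.00 + 14% × €4690.00 = €824.60
Medical Insurance Levy: cap €227370.00 − YTD €224549.00 = €2821.00 subject; 4% × €2821.00 = €112.84
Unemployment Insurance: 7% × €7490.00 = €524.30
Total: €824.60 + €112.84 + €524.30 = €1461.74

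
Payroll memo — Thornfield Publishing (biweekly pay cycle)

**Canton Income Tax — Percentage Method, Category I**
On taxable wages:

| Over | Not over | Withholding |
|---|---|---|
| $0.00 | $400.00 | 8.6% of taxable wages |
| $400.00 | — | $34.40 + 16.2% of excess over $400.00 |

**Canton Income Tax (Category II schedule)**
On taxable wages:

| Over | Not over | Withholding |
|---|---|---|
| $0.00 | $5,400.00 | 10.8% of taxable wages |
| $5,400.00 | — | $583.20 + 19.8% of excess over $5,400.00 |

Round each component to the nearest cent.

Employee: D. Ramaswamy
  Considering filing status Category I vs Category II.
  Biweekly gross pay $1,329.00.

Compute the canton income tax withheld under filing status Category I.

$184.90

Canton Income Tax (Category I): taxable = $1,329.00
  $34.40 + 16.2% × ($1,329.00 − $400.00) = $34.40 + 16.2% × $929.00 = $184.90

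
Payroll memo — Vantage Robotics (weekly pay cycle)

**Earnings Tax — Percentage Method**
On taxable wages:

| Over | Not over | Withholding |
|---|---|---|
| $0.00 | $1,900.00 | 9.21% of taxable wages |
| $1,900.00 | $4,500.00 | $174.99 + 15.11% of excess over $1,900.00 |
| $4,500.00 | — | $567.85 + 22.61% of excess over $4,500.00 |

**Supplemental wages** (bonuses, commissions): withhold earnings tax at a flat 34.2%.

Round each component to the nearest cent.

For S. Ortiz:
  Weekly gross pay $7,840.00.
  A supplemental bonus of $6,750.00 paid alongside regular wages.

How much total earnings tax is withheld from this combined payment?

Earnings Tax: taxable = $7,840.00
  $567.85 + 22.61% × ($7,840.00 − $4,500.00) = $567.85 + 22.61% × $3,340.00 = $1,323.02
Supplemental (34.2% flat on bonus): 34.2% × $6,750.00 = $2,308.50
Total earnings tax: $1,323.02 + $2,308.50 = $3,631.52

$3,631.52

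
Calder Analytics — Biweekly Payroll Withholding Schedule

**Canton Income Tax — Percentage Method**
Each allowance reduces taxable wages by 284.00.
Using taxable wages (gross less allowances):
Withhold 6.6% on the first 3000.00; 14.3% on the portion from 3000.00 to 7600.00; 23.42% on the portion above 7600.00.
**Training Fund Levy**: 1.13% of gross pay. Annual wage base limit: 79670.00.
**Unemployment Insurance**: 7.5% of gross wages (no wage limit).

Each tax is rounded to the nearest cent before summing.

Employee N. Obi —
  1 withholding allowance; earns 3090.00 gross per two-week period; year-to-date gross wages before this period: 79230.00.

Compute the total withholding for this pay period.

421.92

Canton Income Tax: taxable = 3090.00 − 1×284.00 = 2806.00
  6.6% × 2806.00 = 185.20
Training Fund Levy: cap 79670.00 − YTD 79230.00 = 440.00 subject; 1.13% × 440.00 = 4.97
Unemployment Insurance: 7.5% × 3090.00 = 231.75
Total: 185.20 + 4.97 + 231.75 = 421.92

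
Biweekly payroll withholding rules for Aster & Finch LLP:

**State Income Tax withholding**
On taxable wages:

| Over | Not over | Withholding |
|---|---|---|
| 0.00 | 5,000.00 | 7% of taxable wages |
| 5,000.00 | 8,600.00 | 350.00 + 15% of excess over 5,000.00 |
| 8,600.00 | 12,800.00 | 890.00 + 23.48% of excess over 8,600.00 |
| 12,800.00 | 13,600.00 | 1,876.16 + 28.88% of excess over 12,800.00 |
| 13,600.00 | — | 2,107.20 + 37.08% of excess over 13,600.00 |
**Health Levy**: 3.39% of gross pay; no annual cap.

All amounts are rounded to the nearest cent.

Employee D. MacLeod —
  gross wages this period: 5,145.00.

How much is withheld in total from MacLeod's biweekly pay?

State Income Tax: taxable = 5,145.00
  350.00 + 15% × (5,145.00 − 5,000.00) = 350.00 + 15% × 145.00 = 371.75
Health Levy: 3.39% × 5,145.00 = 174.42
Total: 371.75 + 174.42 = 546.17

546.17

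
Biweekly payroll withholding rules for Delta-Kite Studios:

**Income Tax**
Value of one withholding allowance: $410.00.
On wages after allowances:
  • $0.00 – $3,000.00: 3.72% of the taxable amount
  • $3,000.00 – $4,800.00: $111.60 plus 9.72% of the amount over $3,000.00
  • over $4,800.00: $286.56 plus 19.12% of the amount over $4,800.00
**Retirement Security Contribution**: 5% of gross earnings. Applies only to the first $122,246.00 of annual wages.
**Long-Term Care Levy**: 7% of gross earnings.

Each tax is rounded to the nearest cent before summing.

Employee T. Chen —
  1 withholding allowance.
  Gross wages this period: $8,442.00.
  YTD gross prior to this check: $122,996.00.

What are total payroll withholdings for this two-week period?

$1,495.46

Income Tax: taxable = $8,442.00 − 1×$410.00 = $8,032.00
  $286.56 + 19.12% × ($8,032.00 − $4,800.00) = $286.56 + 19.12% × $3,232.00 = $904.52
Retirement Security Contribution: YTD $122,996.00 ≥ cap $122,246.00 → $0.00
Long-Term Care Levy: 7% × $8,442.00 = $590.94
Total: $904.52 + $0.00 + $590.94 = $1,495.46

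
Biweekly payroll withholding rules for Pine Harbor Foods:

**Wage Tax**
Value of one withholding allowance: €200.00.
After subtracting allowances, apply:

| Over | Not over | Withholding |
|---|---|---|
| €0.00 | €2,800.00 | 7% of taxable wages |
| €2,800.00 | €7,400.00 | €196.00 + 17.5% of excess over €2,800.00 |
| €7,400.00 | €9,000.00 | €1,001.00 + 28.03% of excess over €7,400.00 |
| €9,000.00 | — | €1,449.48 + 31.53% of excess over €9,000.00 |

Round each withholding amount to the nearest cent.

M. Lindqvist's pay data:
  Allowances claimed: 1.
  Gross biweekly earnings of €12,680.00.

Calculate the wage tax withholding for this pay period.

Wage Tax: taxable = €12,680.00 − 1×€200.00 = €12,480.00
  €1,449.48 + 31.53% × (€12,480.00 − €9,000.00) = €1,449.48 + 31.53% × €3,480.00 = €2,546.72

€2,546.72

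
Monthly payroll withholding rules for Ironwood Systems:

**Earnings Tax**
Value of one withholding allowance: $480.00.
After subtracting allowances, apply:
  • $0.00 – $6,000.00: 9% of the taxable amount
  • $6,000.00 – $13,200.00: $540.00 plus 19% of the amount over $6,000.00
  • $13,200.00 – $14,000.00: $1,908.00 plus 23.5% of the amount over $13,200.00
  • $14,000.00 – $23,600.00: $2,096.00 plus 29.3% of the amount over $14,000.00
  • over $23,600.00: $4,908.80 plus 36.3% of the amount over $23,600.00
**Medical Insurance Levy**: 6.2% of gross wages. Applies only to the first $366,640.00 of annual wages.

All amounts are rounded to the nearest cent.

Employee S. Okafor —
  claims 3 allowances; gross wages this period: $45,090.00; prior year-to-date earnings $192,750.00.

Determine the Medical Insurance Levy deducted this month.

$2,795.58

Medical Insurance Levy: 6.2% × $45,090.00 = $2,795.58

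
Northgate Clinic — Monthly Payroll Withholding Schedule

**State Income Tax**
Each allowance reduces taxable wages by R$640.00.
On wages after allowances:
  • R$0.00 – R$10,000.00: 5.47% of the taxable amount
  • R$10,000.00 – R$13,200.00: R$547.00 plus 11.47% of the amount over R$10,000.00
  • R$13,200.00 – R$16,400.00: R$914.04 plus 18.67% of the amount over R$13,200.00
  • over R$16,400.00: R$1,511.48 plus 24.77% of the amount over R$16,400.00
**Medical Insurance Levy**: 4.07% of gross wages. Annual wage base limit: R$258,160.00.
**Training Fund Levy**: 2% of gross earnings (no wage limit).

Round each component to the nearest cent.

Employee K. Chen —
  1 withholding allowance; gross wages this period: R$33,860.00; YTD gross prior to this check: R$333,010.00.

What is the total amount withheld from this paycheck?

R$6,354.99

State Income Tax: taxable = R$33,860.00 − 1×R$640.00 = R$33,220.00
  R$1,511.48 + 24.77% × (R$33,220.00 − R$16,400.00) = R$1,511.48 + 24.77% × R$16,820.00 = R$5,677.79
Medical Insurance Levy: YTD R$333,010.00 ≥ cap R$258,160.00 → R$0.00
Training Fund Levy: 2% × R$33,860.00 = R$677.20
Total: R$5,677.79 + R$0.00 + R$677.20 = R$6,354.99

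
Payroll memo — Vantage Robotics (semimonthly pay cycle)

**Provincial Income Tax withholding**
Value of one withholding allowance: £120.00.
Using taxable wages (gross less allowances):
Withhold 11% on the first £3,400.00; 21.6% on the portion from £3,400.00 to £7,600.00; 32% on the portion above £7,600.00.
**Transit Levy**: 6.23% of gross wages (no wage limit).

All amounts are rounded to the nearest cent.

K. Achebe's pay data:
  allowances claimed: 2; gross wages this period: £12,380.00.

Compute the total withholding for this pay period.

Provincial Income Tax: taxable = £12,380.00 − 2×£120.00 = £12,140.00
  £1,281.20 + 32% × (£12,140.00 − £7,600.00) = £1,281.20 + 32% × £4,540.00 = £2,734.00
Transit Levy: 6.23% × £12,380.00 = £771.27
Total: £2,734.00 + £771.27 = £3,505.27

£3,505.27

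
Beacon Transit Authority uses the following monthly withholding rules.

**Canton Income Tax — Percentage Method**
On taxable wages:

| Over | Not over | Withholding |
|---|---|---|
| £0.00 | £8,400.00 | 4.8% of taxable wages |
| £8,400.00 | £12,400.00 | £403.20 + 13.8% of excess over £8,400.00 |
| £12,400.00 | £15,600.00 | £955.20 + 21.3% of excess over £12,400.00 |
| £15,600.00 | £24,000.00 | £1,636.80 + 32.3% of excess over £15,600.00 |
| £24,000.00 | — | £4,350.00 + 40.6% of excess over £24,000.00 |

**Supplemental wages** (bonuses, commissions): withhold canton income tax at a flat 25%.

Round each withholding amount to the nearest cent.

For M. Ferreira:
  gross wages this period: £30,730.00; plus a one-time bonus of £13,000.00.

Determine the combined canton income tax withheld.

£10,332.38

Canton Income Tax: taxable = £30,730.00
  £4,350.00 + 40.6% × (£30,730.00 − £24,000.00) = £4,350.00 + 40.6% × £6,730.00 = £7,082.38
Supplemental (25% flat on bonus): 25% × £13,000.00 = £3,250.00
Total canton income tax: £7,082.38 + £3,250.00 = £10,332.38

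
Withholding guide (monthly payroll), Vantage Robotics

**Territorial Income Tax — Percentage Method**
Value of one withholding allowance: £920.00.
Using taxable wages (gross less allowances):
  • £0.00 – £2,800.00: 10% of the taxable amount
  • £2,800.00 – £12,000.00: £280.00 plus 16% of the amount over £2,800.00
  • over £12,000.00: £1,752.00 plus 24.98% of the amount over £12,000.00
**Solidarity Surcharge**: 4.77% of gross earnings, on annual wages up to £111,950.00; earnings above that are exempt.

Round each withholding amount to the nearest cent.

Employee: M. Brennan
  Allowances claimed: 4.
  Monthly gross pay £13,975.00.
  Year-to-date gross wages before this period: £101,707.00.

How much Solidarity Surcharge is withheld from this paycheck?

Solidarity Surcharge: cap £111,950.00 − YTD £101,707.00 = £10,243.00 subject; 4.77% × £10,243.00 = £488.59

£488.59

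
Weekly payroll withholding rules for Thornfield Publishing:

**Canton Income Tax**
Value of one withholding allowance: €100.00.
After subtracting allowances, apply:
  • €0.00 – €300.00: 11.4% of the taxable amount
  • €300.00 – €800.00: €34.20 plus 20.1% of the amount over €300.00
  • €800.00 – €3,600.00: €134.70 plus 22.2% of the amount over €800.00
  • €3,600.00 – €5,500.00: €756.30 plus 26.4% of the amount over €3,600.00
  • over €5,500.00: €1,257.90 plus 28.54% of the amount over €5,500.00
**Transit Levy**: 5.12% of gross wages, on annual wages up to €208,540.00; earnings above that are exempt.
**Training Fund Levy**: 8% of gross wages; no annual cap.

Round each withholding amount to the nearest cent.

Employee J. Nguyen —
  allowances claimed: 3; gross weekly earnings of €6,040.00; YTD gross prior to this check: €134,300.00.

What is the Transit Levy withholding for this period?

Transit Levy: 5.12% × €6,040.00 = €309.25

€309.25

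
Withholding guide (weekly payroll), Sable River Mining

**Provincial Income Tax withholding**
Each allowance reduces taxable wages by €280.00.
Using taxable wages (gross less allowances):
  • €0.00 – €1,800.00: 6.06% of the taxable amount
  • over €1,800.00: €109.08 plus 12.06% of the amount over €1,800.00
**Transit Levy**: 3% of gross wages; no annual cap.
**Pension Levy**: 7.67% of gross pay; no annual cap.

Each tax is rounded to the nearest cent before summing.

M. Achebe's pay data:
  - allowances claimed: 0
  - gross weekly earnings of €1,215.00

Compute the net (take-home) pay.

€1,011.73

Provincial Income Tax: taxable = €1,215.00
  6.06% × €1,215.00 = €73.63
Transit Levy: 3% × €1,215.00 = €36.45
Pension Levy: 7.67% × €1,215.00 = €93.19
Total withheld: €73.63 + €36.45 + €93.19 = €203.27
Net pay: €1,215.00 − €203.27 = €1,011.73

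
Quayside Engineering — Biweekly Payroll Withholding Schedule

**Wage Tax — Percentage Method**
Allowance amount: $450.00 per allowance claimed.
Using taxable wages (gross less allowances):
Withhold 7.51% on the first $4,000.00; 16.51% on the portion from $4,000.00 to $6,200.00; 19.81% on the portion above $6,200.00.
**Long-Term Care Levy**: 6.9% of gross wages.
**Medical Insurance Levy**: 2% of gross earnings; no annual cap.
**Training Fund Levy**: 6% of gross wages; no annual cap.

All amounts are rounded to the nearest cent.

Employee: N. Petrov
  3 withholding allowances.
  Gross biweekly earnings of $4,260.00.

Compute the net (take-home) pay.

$3,406.72

Wage Tax: taxable = $4,260.00 − 3×$450.00 = $2,910.00
  7.51% × $2,910.00 = $218.54
Long-Term Care Levy: 6.9% × $4,260.00 = $293.94
Medical Insurance Levy: 2% × $4,260.00 = $85.20
Training Fund Levy: 6% × $4,260.00 = $255.60
Total withheld: $218.54 + $293.94 + $85.20 + $255.60 = $853.28
Net pay: $4,260.00 − $853.28 = $3,406.72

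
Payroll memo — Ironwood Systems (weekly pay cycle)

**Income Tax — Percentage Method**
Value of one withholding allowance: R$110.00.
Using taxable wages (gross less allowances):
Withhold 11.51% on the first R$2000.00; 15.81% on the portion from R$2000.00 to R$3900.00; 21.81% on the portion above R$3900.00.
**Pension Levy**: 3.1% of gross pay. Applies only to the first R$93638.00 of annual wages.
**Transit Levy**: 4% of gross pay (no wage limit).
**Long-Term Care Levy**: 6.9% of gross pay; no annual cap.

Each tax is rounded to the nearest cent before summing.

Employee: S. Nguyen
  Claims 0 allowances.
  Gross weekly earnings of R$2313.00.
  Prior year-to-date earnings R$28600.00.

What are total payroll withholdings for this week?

R$603.51

Income Tax: taxable = R$2313.00
  R$230.20 + 15.81% × (R$2313.00 − R$2000.00) = R$230.20 + 15.81% × R$313.00 = R$279.69
Pension Levy: 3.1% × R$2313.00 = R$71.70
Transit Levy: 4% × R$2313.00 = R$92.52
Long-Term Care Levy: 6.9% × R$2313.00 = R$159.60
Total: R$279.69 + R$71.70 + R$92.52 + R$159.60 = R$603.51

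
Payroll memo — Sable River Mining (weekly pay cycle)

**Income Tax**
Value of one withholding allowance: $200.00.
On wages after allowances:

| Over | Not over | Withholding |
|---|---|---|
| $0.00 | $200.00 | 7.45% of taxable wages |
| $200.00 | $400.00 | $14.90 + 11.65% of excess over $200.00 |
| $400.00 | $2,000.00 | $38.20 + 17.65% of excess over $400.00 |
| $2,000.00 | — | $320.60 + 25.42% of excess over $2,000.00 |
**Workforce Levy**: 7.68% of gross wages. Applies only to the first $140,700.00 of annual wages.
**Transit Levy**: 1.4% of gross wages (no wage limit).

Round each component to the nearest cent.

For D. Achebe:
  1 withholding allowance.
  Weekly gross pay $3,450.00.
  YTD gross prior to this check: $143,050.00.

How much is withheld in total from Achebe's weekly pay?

Income Tax: taxable = $3,450.00 − 1×$200.00 = $3,250.00
  $320.60 + 25.42% × ($3,250.00 − $2,000.00) = $320.60 + 25.42% × $1,250.00 = $638.35
Workforce Levy: YTD $143,050.00 ≥ cap $140,700.00 → $0.00
Transit Levy: 1.4% × $3,450.00 = $48.30
Total: $638.35 + $0.00 + $48.30 = $686.65

$686.65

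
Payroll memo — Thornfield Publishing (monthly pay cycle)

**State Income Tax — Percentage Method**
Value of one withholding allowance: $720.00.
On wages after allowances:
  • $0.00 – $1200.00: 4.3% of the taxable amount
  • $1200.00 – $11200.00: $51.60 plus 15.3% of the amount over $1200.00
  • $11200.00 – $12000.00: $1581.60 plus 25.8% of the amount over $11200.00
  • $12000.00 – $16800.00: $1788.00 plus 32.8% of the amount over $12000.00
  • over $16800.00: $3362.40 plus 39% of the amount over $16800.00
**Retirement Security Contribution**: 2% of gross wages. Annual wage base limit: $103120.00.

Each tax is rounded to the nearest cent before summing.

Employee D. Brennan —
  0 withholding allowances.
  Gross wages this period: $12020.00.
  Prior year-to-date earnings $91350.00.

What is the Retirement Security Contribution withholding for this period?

$235.40

Retirement Security Contribution: cap $103120.00 − YTD $91350.00 = $11770.00 subject; 2% × $11770.00 = $235.40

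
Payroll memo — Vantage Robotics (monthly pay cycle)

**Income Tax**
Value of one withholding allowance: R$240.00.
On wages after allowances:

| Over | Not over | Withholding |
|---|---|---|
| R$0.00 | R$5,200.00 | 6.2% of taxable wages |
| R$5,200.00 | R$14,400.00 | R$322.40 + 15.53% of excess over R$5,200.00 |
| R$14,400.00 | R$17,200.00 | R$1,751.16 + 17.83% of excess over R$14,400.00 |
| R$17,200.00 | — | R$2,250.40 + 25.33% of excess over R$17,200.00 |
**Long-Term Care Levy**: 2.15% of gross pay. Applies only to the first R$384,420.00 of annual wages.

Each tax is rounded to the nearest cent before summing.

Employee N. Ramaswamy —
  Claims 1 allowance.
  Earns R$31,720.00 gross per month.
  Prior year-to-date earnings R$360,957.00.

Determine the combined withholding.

Income Tax: taxable = R$31,720.00 − 1×R$240.00 = R$31,480.00
  R$2,250.40 + 25.33% × (R$31,480.00 − R$17,200.00) = R$2,250.40 + 25.33% × R$14,280.00 = R$5,867.52
Long-Term Care Levy: cap R$384,420.00 − YTD R$360,957.00 = R$23,463.00 subject; 2.15% × R$23,463.00 = R$504.45
Total: R$5,867.52 + R$504.45 = R$6,371.97

R$6,371.97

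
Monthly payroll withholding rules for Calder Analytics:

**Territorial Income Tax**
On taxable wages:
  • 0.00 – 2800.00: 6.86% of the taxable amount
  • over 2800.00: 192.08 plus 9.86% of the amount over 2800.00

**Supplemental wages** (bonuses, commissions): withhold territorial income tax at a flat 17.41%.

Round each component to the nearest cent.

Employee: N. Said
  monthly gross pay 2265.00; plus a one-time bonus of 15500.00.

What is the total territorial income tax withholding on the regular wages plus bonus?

2853.93

Territorial Income Tax: taxable = 2265.00
  6.86% × 2265.00 = 155.38
Supplemental (17.41% flat on bonus): 17.41% × 15500.00 = 2698.55
Total territorial income tax: 155.38 + 2698.55 = 2853.93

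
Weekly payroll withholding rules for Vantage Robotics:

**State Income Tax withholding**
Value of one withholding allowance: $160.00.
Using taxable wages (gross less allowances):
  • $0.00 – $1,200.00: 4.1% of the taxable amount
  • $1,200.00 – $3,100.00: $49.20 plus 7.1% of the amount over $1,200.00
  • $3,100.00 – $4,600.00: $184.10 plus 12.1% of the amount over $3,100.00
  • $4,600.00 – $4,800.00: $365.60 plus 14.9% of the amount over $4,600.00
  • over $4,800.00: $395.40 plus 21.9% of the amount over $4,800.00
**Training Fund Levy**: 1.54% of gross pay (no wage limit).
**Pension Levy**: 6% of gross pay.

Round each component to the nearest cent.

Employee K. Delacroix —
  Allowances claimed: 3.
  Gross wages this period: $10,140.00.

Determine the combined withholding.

State Income Tax: taxable = $10,140.00 − 3×$160.00 = $9,660.00
  $395.40 + 21.9% × ($9,660.00 − $4,800.00) = $395.40 + 21.9% × $4,860.00 = $1,459.74
Training Fund Levy: 1.54% × $10,140.00 = $156.16
Pension Levy: 6% × $10,140.00 = $608.40
Total: $1,459.74 + $156.16 + $608.40 = $2,224.30

$2,224.30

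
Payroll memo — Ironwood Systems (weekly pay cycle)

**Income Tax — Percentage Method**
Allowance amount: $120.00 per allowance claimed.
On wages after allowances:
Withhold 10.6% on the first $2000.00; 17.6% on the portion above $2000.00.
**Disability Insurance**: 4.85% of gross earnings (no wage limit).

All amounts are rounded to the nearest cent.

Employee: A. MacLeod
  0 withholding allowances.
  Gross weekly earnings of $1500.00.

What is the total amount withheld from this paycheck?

$231.75

Income Tax: taxable = $1500.00
  10.6% × $1500.00 = $159.00
Disability Insurance: 4.85% × $1500.00 = $72.75
Total: $159.00 + $72.75 = $231.75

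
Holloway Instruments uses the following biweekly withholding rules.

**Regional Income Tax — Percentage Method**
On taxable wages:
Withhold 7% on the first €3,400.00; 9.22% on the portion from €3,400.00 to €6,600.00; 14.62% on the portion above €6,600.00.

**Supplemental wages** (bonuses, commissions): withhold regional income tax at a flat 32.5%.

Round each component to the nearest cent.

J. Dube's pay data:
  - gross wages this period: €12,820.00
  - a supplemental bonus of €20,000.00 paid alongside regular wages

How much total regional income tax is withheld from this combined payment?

€7,942.40

Regional Income Tax: taxable = €12,820.00
  €533.04 + 14.62% × (€12,820.00 − €6,600.00) = €533.04 + 14.62% × €6,220.00 = €1,442.40
Supplemental (32.5% flat on bonus): 32.5% × €20,000.00 = €6,500.00
Total regional income tax: €1,442.40 + €6,500.00 = €7,942.40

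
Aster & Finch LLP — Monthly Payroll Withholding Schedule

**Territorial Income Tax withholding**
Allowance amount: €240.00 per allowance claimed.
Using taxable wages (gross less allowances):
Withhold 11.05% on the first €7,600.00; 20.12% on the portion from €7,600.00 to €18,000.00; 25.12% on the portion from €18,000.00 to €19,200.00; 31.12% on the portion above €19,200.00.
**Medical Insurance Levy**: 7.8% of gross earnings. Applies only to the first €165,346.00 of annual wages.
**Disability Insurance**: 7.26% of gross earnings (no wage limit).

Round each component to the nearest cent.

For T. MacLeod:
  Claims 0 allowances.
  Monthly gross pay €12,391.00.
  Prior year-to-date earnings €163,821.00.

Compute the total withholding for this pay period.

€2,822.29

Territorial Income Tax: taxable = €12,391.00
  €839.80 + 20.12% × (€12,391.00 − €7,600.00) = €839.80 + 20.12% × €4,791.00 = €1,803.75
Medical Insurance Levy: cap €165,346.00 − YTD €163,821.00 = €1,525.00 subject; 7.8% × €1,525.00 = €118.95
Disability Insurance: 7.26% × €12,391.00 = €899.59
Total: €1,803.75 + €118.95 + €899.59 = €2,822.29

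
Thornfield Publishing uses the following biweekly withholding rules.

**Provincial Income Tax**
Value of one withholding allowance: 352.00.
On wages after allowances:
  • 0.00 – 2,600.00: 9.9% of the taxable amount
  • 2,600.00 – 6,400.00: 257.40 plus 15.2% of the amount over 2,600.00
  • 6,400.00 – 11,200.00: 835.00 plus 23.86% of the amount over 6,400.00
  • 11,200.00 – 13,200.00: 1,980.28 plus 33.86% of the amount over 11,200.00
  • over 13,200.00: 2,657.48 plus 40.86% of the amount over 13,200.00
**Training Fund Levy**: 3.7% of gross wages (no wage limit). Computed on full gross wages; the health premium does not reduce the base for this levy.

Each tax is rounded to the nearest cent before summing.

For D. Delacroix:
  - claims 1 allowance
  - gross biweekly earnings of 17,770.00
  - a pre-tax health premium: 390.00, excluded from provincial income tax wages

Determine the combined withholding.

Provincial Income Tax: taxable = 17,770.00 − 390.00 − 1×352.00 = 17,028.00
  2,657.48 + 40.86% × (17,028.00 − 13,200.00) = 2,657.48 + 40.86% × 3,828.00 = 4,221.60
Training Fund Levy: 3.7% × 17,770.00 = 657.49
Total: 4,221.60 + 657.49 = 4,879.09

4,879.09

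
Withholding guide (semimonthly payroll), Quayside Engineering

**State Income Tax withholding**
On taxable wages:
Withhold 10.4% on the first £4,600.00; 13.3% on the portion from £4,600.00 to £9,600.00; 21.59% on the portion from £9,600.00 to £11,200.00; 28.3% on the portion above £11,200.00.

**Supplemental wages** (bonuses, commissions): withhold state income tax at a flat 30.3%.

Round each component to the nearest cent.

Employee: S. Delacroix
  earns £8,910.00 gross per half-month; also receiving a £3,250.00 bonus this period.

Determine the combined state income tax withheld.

£2,036.38

State Income Tax: taxable = £8,910.00
  £478.40 + 13.3% × (£8,910.00 − £4,600.00) = £478.40 + 13.3% × £4,310.00 = £1,051.63
Supplemental (30.3% flat on bonus): 30.3% × £3,250.00 = £984.75
Total state income tax: £1,051.63 + £984.75 = £2,036.38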